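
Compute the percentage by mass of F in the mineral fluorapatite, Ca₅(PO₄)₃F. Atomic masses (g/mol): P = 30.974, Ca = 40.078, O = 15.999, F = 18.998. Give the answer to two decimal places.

3.77 weight percent

Molar mass of Ca₅(PO₄)₃F: 5·40.078 + 3·30.974 + 12·15.999 + 1·18.998 = 504.298 g/mol.
Mass of F per formula unit: 1 × 18.998 = 18.998 g.
Weight fraction F = 18.998 / 504.298 = 0.0377.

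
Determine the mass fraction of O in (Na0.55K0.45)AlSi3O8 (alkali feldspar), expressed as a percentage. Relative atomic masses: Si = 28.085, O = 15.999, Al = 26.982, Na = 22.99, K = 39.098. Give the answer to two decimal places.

Formula mass = 0.55*22.99 + 0.45*39.098 + 1*26.982 + 3*28.085 + 8*15.999 = 269.468 g/mol, of which 127.992 g is O.
So O makes up 127.992/269.468 = 0.4750 of the mass, i.e. 47.50%.

47.50 wt%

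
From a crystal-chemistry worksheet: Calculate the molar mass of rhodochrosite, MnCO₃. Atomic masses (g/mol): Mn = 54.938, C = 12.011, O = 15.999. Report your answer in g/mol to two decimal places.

The formula mass is the sum 1×54.938 + 1×12.011 + 3×15.999.

114.95 g/mol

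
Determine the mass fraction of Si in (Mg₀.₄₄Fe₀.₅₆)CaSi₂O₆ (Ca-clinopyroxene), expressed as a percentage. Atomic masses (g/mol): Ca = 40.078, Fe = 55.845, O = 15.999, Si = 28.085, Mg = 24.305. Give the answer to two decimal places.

Molar mass of (Mg₀.₄₄Fe₀.₅₆)CaSi₂O₆: 0.44·24.305 + 0.56·55.845 + 1·40.078 + 2·28.085 + 6·15.999 = 234.209 g/mol.
Mass of Si per formula unit: 2 × 28.085 = 56.170 g.
Weight fraction Si = 56.170 / 234.209 = 0.2398.

23.98 weight percent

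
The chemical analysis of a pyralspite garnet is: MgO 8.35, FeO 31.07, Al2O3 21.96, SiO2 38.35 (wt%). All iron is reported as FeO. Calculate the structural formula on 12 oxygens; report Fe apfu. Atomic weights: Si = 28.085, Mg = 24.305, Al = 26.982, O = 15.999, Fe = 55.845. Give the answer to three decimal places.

MgO (M=40.304): mol = 0.20718; Mg = 0.20718, O = 0.20718.
FeO (M=71.844): mol = 0.43246; Fe = 0.43246, O = 0.43246.
Al2O3 (M=101.961): mol = 0.21538; Al = 0.43076, O = 0.64614.
SiO2 (M=60.083): mol = 0.63828; Si = 0.63828, O = 1.27656.
ΣO = 2.56234; factor = 12/ΣO = 4.68322.
Fe apfu = 0.43246 × 4.68322 = 2.025.

2.025 Fe apfu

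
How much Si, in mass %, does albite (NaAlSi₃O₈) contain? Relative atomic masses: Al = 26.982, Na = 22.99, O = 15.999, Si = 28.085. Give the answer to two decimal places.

32.13 mass %

Formula mass = 1*22.99 + 1*26.982 + 3*28.085 + 8*15.999 = 262.219 g/mol, of which 84.255 g is Si.
So Si makes up 84.255/262.219 = 0.3213 of the mass, i.e. 32.13%.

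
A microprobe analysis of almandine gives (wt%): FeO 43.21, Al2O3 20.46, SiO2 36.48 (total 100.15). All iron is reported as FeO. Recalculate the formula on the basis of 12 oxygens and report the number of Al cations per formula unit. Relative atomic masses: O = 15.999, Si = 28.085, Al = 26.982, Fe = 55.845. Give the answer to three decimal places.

FeO (M=71.844): mol = 0.60144; Fe = 0.60144, O = 0.60144.
Al2O3 (M=101.961): mol = 0.20066; Al = 0.40132, O = 0.60198.
SiO2 (M=60.083): mol = 0.60716; Si = 0.60716, O = 1.21432.
ΣO = 2.41774; factor = 12/ΣO = 4.96331.
Al apfu = 0.40132 × 4.96331 = 1.992.

1.992 Al apfu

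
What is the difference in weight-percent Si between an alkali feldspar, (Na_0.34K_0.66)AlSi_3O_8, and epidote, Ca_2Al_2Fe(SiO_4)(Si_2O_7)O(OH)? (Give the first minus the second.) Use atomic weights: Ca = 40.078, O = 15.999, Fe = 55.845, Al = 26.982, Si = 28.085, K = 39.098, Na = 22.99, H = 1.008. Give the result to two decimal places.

Si in (Na_0.34K_0.66)AlSi_3O_8: molar mass 272.850 g/mol; 3×28.085 = 84.255 g → 30.88 wt%.
Si in Ca_2Al_2Fe(SiO_4)(Si_2O_7)O(OH): molar mass 483.215 g/mol; 3×28.085 = 84.255 g → 17.44 wt%.
Difference = 30.88 − 17.44 = 13.44 percentage points.

13.44 percentage points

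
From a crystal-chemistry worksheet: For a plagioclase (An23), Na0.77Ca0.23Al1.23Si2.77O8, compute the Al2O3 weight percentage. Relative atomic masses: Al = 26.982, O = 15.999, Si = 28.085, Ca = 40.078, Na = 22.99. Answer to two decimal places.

Molar mass of Na0.77Ca0.23Al1.23Si2.77O8 = 0.77*22.99 + 0.23*40.078 + 1.23*26.982 + 2.77*28.085 + 8*15.999 = 265.896 g/mol.
Each formula unit contains 1.23 Al, equivalent to 1.23/2 = 0.6150 mol Al2O3.
M(Al2O3) = 2×26.982 + 3×15.999 = 101.961 g/mol.
Mass of Al2O3 per formula unit = 0.6150 × 101.961 = 62.706 g.
Al2O3 wt% = 62.706 / 265.896 × 100 = 23.58%.

23.58 wt%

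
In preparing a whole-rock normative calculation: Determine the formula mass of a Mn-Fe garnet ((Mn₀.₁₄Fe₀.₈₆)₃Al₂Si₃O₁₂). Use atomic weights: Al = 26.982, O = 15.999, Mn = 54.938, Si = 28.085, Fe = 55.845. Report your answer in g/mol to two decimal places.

M = 0.42(54.938) + 2.58(55.845) + 2(26.982) + 3(28.085) + 12(15.999)

497.36 g/mol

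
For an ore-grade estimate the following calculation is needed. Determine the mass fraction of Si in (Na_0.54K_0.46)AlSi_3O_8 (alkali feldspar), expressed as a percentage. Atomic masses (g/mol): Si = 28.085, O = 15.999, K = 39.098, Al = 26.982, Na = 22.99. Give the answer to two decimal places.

31.25 wt%

M((Na_0.54K_0.46)AlSi_3O_8) = 269.629 g/mol.
Si contributes 3 × 28.085 = 84.255 g per mole.
84.255/269.629 = 0.3125 → 31.25%.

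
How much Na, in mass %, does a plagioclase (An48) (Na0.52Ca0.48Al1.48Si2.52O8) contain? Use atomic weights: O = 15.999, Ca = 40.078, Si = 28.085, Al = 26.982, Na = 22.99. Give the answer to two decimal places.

4.43 mass %

M(Na0.52Ca0.48Al1.48Si2.52O8) = 269.892 g/mol.
Na contributes 0.52 × 22.99 = 11.955 g per mole.
11.955/269.892 = 0.0443 → 4.43%.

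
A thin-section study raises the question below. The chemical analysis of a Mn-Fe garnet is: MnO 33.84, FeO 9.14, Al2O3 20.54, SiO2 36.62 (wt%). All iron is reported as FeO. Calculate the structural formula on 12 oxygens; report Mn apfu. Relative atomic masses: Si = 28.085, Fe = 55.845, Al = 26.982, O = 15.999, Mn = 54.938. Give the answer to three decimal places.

2.358 Mn apfu

MnO: 33.84/70.937 = 0.47704 mol → 0.47704 mol Mn, 0.47704 mol O.
FeO: 9.14/71.844 = 0.12722 mol → 0.12722 mol Fe, 0.12722 mol O.
Al2O3: 20.54/101.961 = 0.20145 mol → 0.40290 mol Al, 0.60435 mol O.
SiO2: 36.62/60.083 = 0.60949 mol → 0.60949 mol Si, 1.21898 mol O.
Total oxygen = 2.42759 mol. Normalization factor = 12/2.42759 = 4.94317.
Mn per 12 O = 0.47704 × 4.94317 = 2.358.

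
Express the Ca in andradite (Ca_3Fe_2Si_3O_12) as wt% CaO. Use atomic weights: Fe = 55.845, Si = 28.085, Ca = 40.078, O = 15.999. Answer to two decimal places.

33.11 wt%

M(Ca_3Fe_2Si_3O_12) = 508.167 g/mol; M(CaO) = 56.077 g/mol.
Moles CaO per formula unit = 3 Ca ÷ 1 = 3.0000.
CaO fraction = (3.0000 × 56.077) / 508.167 = 168.231/508.167 = 0.3311.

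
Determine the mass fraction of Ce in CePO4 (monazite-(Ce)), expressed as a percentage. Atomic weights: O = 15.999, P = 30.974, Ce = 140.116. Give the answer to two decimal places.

M(CePO4) = 235.086 g/mol.
Ce contributes 1 × 140.116 = 140.116 g per mole.
140.116/235.086 = 0.5960 → 59.60%.

59.60 mass %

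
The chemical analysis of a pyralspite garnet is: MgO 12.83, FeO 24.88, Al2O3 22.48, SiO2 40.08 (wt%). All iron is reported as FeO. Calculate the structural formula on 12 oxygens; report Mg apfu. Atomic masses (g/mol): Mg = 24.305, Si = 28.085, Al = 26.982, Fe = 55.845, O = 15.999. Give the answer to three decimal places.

1.436 Mg apfu

12.83 wt% MgO ÷ 40.304 g/mol = 0.31833 mol, giving 0.31833 Mg and 0.31833 O.
24.88 wt% FeO ÷ 71.844 g/mol = 0.34631 mol, giving 0.34631 Fe and 0.34631 O.
22.48 wt% Al2O3 ÷ 101.961 g/mol = 0.22048 mol, giving 0.44096 Al and 0.66144 O.
40.08 wt% SiO2 ÷ 60.083 g/mol = 0.66708 mol, giving 0.66708 Si and 1.33416 O.
Oxygen sums to 2.66024; scaling by 12/2.66024 = 4.51087 puts the formula on 12 O.
Mg: 0.31833 × 4.51087 = 1.436 atoms per formula unit.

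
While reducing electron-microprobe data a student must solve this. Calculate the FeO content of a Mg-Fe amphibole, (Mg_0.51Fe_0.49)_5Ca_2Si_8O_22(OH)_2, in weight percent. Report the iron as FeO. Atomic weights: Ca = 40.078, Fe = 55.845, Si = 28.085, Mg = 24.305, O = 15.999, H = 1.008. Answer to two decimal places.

Molar mass of (Mg_0.51Fe_0.49)_5Ca_2Si_8O_22(OH)_2 = 2.55·24.305 + 2.45·55.845 + 2·40.078 + 8·28.085 + 24·15.999 + 2·1.008 = 889.626 g/mol.
Each formula unit contains 2.45 Fe, equivalent to 2.45/1 = 2.4500 mol FeO.
M(FeO) = 1×55.845 + 1×15.999 = 71.844 g/mol.
Mass of FeO per formula unit = 2.4500 × 71.844 = 176.018 g.
FeO wt% = 176.018 / 889.626 × 100 = 19.79%.

19.79 wt%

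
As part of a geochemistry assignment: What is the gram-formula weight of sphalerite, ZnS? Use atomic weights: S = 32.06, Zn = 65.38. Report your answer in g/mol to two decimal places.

97.44 g/mol

The formula mass is the sum 1·65.38 + 1·32.06.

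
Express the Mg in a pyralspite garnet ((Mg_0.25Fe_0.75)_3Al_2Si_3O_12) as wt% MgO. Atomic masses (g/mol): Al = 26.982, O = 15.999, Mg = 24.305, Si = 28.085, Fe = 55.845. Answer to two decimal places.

6.38 wt%

M((Mg_0.25Fe_0.75)_3Al_2Si_3O_12) = 474.087 g/mol; M(MgO) = 40.304 g/mol.
Moles MgO per formula unit = 0.75 Mg ÷ 1 = 0.7500.
MgO fraction = (0.7500 × 40.304) / 474.087 = 30.228/474.087 = 0.0638.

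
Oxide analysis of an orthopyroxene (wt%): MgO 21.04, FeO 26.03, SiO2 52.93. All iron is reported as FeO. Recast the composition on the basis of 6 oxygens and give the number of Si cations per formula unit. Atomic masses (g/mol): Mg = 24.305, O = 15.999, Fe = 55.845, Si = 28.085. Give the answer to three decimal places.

MgO (M=40.304): mol = 0.52203; Mg = 0.52203, O = 0.52203.
FeO (M=71.844): mol = 0.36231; Fe = 0.36231, O = 0.36231.
SiO2 (M=60.083): mol = 0.88095; Si = 0.88095, O = 1.76190.
ΣO = 2.64624; factor = 6/ΣO = 2.26737.
Si apfu = 0.88095 × 2.26737 = 1.997.

1.997 Si apfu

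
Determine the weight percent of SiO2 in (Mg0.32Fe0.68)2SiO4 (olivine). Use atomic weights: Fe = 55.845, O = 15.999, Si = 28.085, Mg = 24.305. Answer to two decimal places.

32.73 wt%

Molar mass of (Mg0.32Fe0.68)2SiO4 = 0.64*24.305 + 1.36*55.845 + 1*28.085 + 4*15.999 = 183.585 g/mol.
Each formula unit contains 1 Si, equivalent to 1/1 = 1.0000 mol SiO2.
M(SiO2) = 1×28.085 + 2×15.999 = 60.083 g/mol.
Mass of SiO2 per formula unit = 1.0000 × 60.083 = 60.083 g.
SiO2 wt% = 60.083 / 183.585 × 100 = 32.73%.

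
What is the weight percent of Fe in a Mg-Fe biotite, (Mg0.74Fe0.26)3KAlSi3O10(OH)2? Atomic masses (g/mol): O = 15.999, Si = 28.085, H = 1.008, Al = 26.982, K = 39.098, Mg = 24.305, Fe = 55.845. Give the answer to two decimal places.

9.86 weight percent

Molar mass of (Mg0.74Fe0.26)3KAlSi3O10(OH)2: 2.22*24.305 + 0.78*55.845 + 1*39.098 + 1*26.982 + 3*28.085 + 12*15.999 + 2*1.008 = 441.855 g/mol.
Mass of Fe per formula unit: 0.78 × 55.845 = 43.559 g.
Weight fraction Fe = 43.559 / 441.855 = 0.0986.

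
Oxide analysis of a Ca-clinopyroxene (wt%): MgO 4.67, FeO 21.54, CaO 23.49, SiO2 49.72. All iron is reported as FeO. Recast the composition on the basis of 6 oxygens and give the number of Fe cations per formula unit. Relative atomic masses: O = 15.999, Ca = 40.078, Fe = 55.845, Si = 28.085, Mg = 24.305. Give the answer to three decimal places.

0.723 Fe apfu

MgO: 4.67/40.304 = 0.11587 mol → 0.11587 mol Mg, 0.11587 mol O.
FeO: 21.54/71.844 = 0.29982 mol → 0.29982 mol Fe, 0.29982 mol O.
CaO: 23.49/56.077 = 0.41889 mol → 0.41889 mol Ca, 0.41889 mol O.
SiO2: 49.72/60.083 = 0.82752 mol → 0.82752 mol Si, 1.65504 mol O.
Total oxygen = 2.48962 mol. Normalization factor = 6/2.48962 = 2.41001.
Fe per 6 O = 0.29982 × 2.41001 = 0.723.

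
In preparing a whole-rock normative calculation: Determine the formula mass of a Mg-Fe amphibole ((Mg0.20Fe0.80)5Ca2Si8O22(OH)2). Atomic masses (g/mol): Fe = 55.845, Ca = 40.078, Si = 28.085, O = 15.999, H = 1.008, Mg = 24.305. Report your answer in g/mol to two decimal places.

938.51 g/mol

M = 1·24.305 + 4·55.845 + 2·40.078 + 8·28.085 + 24·15.999 + 2·1.008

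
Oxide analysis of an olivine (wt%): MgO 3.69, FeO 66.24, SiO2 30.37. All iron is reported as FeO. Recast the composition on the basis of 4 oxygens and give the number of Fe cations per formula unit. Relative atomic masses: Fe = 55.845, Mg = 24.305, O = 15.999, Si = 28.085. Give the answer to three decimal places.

3.69 wt% MgO ÷ 40.304 g/mol = 0.09155 mol, giving 0.09155 Mg and 0.09155 O.
66.24 wt% FeO ÷ 71.844 g/mol = 0.92200 mol, giving 0.92200 Fe and 0.92200 O.
30.37 wt% SiO2 ÷ 60.083 g/mol = 0.50547 mol, giving 0.50547 Si and 1.01094 O.
Oxygen sums to 2.02449; scaling by 4/2.02449 = 1.97581 puts the formula on 4 O.
Fe: 0.92200 × 1.97581 = 1.822 atoms per formula unit.

1.822 Fe apfu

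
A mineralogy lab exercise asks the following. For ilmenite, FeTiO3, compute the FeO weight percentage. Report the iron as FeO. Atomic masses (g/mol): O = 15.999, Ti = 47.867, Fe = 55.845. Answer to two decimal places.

47.36 wt%

M(FeTiO3) = 151.709 g/mol; M(FeO) = 71.844 g/mol.
Moles FeO per formula unit = 1 Fe ÷ 1 = 1.0000.
FeO fraction = (1.0000 × 71.844) / 151.709 = 71.844/151.709 = 0.4736.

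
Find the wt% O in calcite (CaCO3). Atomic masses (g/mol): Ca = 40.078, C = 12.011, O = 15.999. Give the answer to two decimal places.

Formula mass = 1*40.078 + 1*12.011 + 3*15.999 = 100.086 g/mol, of which 47.997 g is O.
So O makes up 47.997/100.086 = 0.4796 of the mass, i.e. 47.96%.

47.96 weight percent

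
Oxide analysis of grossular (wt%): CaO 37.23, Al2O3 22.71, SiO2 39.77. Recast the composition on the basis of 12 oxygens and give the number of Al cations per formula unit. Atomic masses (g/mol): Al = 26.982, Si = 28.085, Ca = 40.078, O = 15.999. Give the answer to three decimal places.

37.23 wt% CaO ÷ 56.077 g/mol = 0.66391 mol, giving 0.66391 Ca and 0.66391 O.
22.71 wt% Al2O3 ÷ 101.961 g/mol = 0.22273 mol, giving 0.44546 Al and 0.66819 O.
39.77 wt% SiO2 ÷ 60.083 g/mol = 0.66192 mol, giving 0.66192 Si and 1.32384 O.
Oxygen sums to 2.65594; scaling by 12/2.65594 = 4.51817 puts the formula on 12 O.
Al: 0.44546 × 4.51817 = 2.013 atoms per formula unit.

2.013 Al apfu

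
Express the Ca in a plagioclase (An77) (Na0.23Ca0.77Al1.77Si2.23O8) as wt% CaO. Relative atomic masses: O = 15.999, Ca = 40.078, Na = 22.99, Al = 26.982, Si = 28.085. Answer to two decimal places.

Molar mass of Na0.23Ca0.77Al1.77Si2.23O8 = 0.23×22.99 + 0.77×40.078 + 1.77×26.982 + 2.23×28.085 + 8×15.999 = 274.527 g/mol.
Each formula unit contains 0.77 Ca, equivalent to 0.77/1 = 0.7700 mol CaO.
M(CaO) = 1×40.078 + 1×15.999 = 56.077 g/mol.
Mass of CaO per formula unit = 0.7700 × 56.077 = 43.179 g.
CaO wt% = 43.179 / 274.527 × 100 = 15.73%.

15.73 wt%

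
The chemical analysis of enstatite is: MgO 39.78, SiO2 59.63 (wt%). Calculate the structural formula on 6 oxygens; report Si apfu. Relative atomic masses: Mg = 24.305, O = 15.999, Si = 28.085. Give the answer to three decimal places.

MgO (M=40.304): mol = 0.98700; Mg = 0.98700, O = 0.98700.
SiO2 (M=60.083): mol = 0.99246; Si = 0.99246, O = 1.98492.
ΣO = 2.97192; factor = 6/ΣO = 2.01890.
Si apfu = 0.99246 × 2.01890 = 2.004.

2.004 Si apfu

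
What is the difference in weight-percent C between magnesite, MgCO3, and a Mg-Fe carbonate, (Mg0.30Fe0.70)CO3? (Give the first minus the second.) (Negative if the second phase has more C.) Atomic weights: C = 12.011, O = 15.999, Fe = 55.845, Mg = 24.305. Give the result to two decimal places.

First mineral: 12.011 g C in 84.313 g formula = 14.25 wt% C.
Second mineral: 12.011 g C in 106.391 g formula = 11.29 wt% C.
14.25% − 11.29% gives a difference of 2.96 percentage points.

2.96 percentage points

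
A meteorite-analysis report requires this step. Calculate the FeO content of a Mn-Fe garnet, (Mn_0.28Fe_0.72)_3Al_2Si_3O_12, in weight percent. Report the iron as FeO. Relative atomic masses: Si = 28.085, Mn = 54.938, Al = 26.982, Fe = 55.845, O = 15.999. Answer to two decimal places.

31.23 wt%

Formula mass = 496.980 g/mol.
2.16 Fe → 2.1600 mol FeO per formula unit; M(FeO) = 71.844, so FeO mass = 155.183 g.
155.183/496.980 × 100 = 31.23 wt%.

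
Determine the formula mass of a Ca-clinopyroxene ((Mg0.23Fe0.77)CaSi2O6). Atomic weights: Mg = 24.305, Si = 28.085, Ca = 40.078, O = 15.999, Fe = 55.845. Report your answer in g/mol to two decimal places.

240.83 g/mol

M = 0.23×24.305 + 0.77×55.845 + 1×40.078 + 2×28.085 + 6×15.999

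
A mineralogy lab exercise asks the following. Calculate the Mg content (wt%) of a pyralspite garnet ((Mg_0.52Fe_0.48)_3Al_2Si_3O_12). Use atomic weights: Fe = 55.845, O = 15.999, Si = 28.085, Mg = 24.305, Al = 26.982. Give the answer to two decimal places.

8.45 wt%

M((Mg_0.52Fe_0.48)_3Al_2Si_3O_12) = 448.540 g/mol.
Mg contributes 1.56 × 24.305 = 37.916 g per mole.
37.916/448.540 = 0.0845 → 8.45%.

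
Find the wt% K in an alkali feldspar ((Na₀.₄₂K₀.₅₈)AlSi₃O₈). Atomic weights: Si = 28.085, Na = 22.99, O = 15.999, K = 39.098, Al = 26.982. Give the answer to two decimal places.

8.35 weight percent

M((Na₀.₄₂K₀.₅₈)AlSi₃O₈) = 271.562 g/mol.
K contributes 0.58 × 39.098 = 22.677 g per mole.
22.677/271.562 = 0.0835 → 8.35%.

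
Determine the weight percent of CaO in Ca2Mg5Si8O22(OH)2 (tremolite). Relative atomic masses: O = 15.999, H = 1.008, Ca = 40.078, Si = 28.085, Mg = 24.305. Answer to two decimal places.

Formula mass = 812.353 g/mol.
2 Ca → 2.0000 mol CaO per formula unit; M(CaO) = 56.077, so CaO mass = 112.154 g.
112.154/812.353 × 100 = 13.81 wt%.

13.81 wt%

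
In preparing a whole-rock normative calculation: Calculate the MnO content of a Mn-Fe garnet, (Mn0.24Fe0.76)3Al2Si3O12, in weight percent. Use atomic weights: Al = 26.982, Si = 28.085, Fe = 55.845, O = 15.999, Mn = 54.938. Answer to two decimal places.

10.27 wt%

Formula mass = 497.089 g/mol.
0.72 Mn → 0.7200 mol MnO per formula unit; M(MnO) = 70.937, so MnO mass = 51.075 g.
51.075/497.089 × 100 = 10.27 wt%.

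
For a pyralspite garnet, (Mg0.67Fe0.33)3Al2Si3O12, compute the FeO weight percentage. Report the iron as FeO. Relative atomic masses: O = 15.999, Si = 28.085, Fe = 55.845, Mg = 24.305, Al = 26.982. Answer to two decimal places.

Molar mass of (Mg0.67Fe0.33)3Al2Si3O12 = 2.01·24.305 + 0.99·55.845 + 2·26.982 + 3·28.085 + 12·15.999 = 434.347 g/mol.
Each formula unit contains 0.99 Fe, equivalent to 0.99/1 = 0.9900 mol FeO.
M(FeO) = 1×55.845 + 1×15.999 = 71.844 g/mol.
Mass of FeO per formula unit = 0.9900 × 71.844 = 71.126 g.
FeO wt% = 71.126 / 434.347 × 100 = 16.38%.

16.38 wt%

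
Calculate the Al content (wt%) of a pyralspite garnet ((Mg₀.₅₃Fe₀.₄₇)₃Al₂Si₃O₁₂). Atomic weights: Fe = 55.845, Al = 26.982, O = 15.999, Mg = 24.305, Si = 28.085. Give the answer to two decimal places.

M((Mg₀.₅₃Fe₀.₄₇)₃Al₂Si₃O₁₂) = 447.593 g/mol.
Al contributes 2 × 26.982 = 53.964 g per mole.
53.964/447.593 = 0.1206 → 12.06%.

12.06 wt%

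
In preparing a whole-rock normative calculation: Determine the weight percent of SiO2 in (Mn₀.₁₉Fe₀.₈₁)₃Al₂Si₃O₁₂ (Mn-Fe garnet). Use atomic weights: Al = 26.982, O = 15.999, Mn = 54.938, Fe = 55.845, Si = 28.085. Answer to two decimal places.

M((Mn₀.₁₉Fe₀.₈₁)₃Al₂Si₃O₁₂) = 497.225 g/mol; M(SiO2) = 60.083 g/mol.
Moles SiO2 per formula unit = 3 Si ÷ 1 = 3.0000.
SiO2 fraction = (3.0000 × 60.083) / 497.225 = 180.249/497.225 = 0.3625.

36.25 wt%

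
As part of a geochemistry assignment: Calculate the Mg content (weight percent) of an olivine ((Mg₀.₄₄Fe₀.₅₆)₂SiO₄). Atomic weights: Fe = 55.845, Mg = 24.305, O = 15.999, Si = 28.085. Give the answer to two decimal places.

Formula mass = 0.88·24.305 + 1.12·55.845 + 1·28.085 + 4·15.999 = 176.016 g/mol, of which 21.388 g is Mg.
So Mg makes up 21.388/176.016 = 0.1215 of the mass, i.e. 12.15%.

12.15 weight percent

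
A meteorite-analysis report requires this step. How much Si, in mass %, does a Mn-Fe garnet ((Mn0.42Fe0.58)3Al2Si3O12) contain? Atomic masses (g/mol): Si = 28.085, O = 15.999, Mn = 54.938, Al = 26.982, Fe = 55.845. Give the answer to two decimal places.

Formula mass = 1.26*54.938 + 1.74*55.845 + 2*26.982 + 3*28.085 + 12*15.999 = 496.599 g/mol, of which 84.255 g is Si.
So Si makes up 84.255/496.599 = 0.1697 of the mass, i.e. 16.97%.

16.97 mass %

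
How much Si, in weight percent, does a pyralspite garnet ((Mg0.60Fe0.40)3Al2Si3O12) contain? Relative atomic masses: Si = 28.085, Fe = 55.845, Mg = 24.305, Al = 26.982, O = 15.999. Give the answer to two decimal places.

19.11 weight percent

M((Mg0.60Fe0.40)3Al2Si3O12) = 440.970 g/mol.
Si contributes 3 × 28.085 = 84.255 g per mole.
84.255/440.970 = 0.1911 → 19.11%.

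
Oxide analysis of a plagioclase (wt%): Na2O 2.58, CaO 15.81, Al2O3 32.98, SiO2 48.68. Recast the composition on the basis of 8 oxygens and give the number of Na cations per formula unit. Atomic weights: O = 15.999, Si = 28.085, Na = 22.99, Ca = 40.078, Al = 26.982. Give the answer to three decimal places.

2.58 wt% Na2O ÷ 61.979 g/mol = 0.04163 mol, giving 0.08326 Na and 0.04163 O.
15.81 wt% CaO ÷ 56.077 g/mol = 0.28193 mol, giving 0.28193 Ca and 0.28193 O.
32.98 wt% Al2O3 ÷ 101.961 g/mol = 0.32346 mol, giving 0.64692 Al and 0.97038 O.
48.68 wt% SiO2 ÷ 60.083 g/mol = 0.81021 mol, giving 0.81021 Si and 1.62042 O.
Oxygen sums to 2.91436; scaling by 8/2.91436 = 2.74503 puts the formula on 8 O.
Na: 0.08326 × 2.74503 = 0.229 atoms per formula unit.

0.229 Na apfu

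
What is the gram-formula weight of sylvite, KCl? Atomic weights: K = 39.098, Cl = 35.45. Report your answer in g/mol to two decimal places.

74.55 g/mol

The formula mass is the sum 1(39.098) + 1(35.45).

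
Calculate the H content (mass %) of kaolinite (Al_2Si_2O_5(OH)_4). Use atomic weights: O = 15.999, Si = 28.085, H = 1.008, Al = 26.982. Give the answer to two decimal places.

Molar mass of Al_2Si_2O_5(OH)_4: 2·26.982 + 2·28.085 + 9·15.999 + 4·1.008 = 258.157 g/mol.
Mass of H per formula unit: 4 × 1.008 = 4.032 g.
Weight fraction H = 4.032 / 258.157 = 0.0156.

1.56 mass %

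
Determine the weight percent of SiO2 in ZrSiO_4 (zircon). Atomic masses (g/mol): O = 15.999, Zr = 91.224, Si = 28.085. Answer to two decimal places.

Formula mass = 183.305 g/mol.
1 Si → 1.0000 mol SiO2 per formula unit; M(SiO2) = 60.083, so SiO2 mass = 60.083 g.
60.083/183.305 × 100 = 32.78 wt%.

32.78 wt%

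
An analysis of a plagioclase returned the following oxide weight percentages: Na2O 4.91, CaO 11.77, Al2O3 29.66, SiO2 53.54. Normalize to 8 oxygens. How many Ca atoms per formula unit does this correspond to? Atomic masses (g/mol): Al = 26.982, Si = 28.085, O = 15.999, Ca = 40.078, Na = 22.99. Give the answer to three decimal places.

0.570 Ca apfu

4.91 wt% Na2O ÷ 61.979 g/mol = 0.07922 mol, giving 0.15844 Na and 0.07922 O.
11.77 wt% CaO ÷ 56.077 g/mol = 0.20989 mol, giving 0.20989 Ca and 0.20989 O.
29.66 wt% Al2O3 ÷ 101.961 g/mol = 0.29090 mol, giving 0.58180 Al and 0.87270 O.
53.54 wt% SiO2 ÷ 60.083 g/mol = 0.89110 mol, giving 0.89110 Si and 1.78220 O.
Oxygen sums to 2.94401; scaling by 8/2.94401 = 2.71738 puts the formula on 8 O.
Ca: 0.20989 × 2.71738 = 0.570 atoms per formula unit.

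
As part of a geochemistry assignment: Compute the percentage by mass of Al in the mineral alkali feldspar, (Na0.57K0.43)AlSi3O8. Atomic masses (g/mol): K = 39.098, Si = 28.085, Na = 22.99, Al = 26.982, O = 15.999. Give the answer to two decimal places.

M((Na0.57K0.43)AlSi3O8) = 269.145 g/mol.
Al contributes 1 × 26.982 = 26.982 g per mole.
26.982/269.145 = 0.1003 → 10.03%.

10.03 weight percent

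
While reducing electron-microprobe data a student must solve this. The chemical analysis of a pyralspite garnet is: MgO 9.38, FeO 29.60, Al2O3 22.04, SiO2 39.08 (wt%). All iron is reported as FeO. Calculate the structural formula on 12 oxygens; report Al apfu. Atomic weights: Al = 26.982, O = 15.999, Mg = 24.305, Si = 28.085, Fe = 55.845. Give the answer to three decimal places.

2.000 Al apfu

9.38 wt% MgO ÷ 40.304 g/mol = 0.23273 mol, giving 0.23273 Mg and 0.23273 O.
29.60 wt% FeO ÷ 71.844 g/mol = 0.41200 mol, giving 0.41200 Fe and 0.41200 O.
22.04 wt% Al2O3 ÷ 101.961 g/mol = 0.21616 mol, giving 0.43232 Al and 0.64848 O.
39.08 wt% SiO2 ÷ 60.083 g/mol = 0.65043 mol, giving 0.65043 Si and 1.30086 O.
Oxygen sums to 2.59407; scaling by 12/2.59407 = 4.62594 puts the formula on 12 O.
Al: 0.43232 × 4.62594 = 2.000 atoms per formula unit.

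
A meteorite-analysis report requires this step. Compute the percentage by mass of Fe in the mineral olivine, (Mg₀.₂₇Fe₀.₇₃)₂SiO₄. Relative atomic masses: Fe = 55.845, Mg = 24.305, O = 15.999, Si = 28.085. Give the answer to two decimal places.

M((Mg₀.₂₇Fe₀.₇₃)₂SiO₄) = 186.739 g/mol.
Fe contributes 1.46 × 55.845 = 81.534 g per mole.
81.534/186.739 = 0.4366 → 43.66%.

43.66 mass %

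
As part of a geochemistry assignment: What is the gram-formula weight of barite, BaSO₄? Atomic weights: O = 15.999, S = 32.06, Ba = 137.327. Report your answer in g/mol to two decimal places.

233.38 g/mol

Ba: 1 × 137.327 = 137.3270
S: 1 × 32.06 = 32.0600
O: 4 × 15.999 = 63.9960
Summing the contributions gives the formula mass.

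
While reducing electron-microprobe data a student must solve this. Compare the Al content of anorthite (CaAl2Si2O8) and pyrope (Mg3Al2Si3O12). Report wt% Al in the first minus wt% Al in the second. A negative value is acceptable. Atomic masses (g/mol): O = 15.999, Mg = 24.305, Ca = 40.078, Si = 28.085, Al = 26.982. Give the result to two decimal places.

6.01 percentage points

First mineral: 53.964 g Al in 278.204 g formula = 19.40 wt% Al.
Second mineral: 53.964 g Al in 403.122 g formula = 13.39 wt% Al.
19.40% − 13.39% gives a difference of 6.01 percentage points.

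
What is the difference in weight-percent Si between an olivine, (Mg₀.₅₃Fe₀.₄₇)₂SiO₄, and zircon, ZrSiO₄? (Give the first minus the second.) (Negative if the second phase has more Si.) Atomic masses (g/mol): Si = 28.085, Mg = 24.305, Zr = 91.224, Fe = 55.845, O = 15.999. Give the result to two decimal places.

1.17 percentage points

M((Mg₀.₅₃Fe₀.₄₇)₂SiO₄) = 170.339 g/mol, so wt% Si = 28.085/170.339 × 100 = 16.49%.
M(ZrSiO₄) = 183.305 g/mol, so wt% Si = 28.085/183.305 × 100 = 15.32%.
16.49 − 15.32 = 1.17 pp.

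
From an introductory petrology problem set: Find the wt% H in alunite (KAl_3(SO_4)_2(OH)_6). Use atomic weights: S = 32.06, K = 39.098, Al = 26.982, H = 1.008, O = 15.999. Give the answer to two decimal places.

M(KAl_3(SO_4)_2(OH)_6) = 414.198 g/mol.
H contributes 6 × 1.008 = 6.048 g per mole.
6.048/414.198 = 0.0146 → 1.46%.

1.46 mass %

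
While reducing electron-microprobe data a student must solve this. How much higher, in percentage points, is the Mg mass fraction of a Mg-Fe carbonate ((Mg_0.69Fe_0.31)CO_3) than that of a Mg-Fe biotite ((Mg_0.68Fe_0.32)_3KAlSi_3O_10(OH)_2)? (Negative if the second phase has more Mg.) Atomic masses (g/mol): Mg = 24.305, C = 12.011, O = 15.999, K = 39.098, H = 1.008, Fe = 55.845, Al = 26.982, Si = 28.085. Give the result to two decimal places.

6.74 percentage points

M((Mg_0.69Fe_0.31)CO_3) = 94.090 g/mol, so wt% Mg = 16.770/94.090 × 100 = 17.82%.
M((Mg_0.68Fe_0.32)_3KAlSi_3O_10(OH)_2) = 447.532 g/mol, so wt% Mg = 49.582/447.532 × 100 = 11.08%.
17.82 − 11.08 = 6.74 pp.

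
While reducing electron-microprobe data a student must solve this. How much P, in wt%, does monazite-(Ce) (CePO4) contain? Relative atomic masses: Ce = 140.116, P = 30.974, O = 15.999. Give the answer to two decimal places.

13.18 wt%

Molar mass of CePO4: 1·140.116 + 1·30.974 + 4·15.999 = 235.086 g/mol.
Mass of P per formula unit: 1 × 30.974 = 30.974 g.
Weight fraction P = 30.974 / 235.086 = 0.1318.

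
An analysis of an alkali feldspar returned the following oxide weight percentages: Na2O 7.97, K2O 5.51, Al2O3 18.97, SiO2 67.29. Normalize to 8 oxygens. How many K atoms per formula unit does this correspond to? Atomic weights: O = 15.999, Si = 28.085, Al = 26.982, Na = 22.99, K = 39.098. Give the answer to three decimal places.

0.314 K apfu

Na2O: 7.97/61.979 = 0.12859 mol → 0.25718 mol Na, 0.12859 mol O.
K2O: 5.51/94.195 = 0.05850 mol → 0.11700 mol K, 0.05850 mol O.
Al2O3: 18.97/101.961 = 0.18605 mol → 0.37210 mol Al, 0.55815 mol O.
SiO2: 67.29/60.083 = 1.11995 mol → 1.11995 mol Si, 2.23990 mol O.
Total oxygen = 2.98514 mol. Normalization factor = 8/2.98514 = 2.67994.
K per 8 O = 0.11700 × 2.67994 = 0.314.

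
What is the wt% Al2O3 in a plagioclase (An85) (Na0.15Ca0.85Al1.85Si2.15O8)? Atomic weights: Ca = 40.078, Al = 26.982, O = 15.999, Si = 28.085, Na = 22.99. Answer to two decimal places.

Formula mass = 275.806 g/mol.
1.85 Al → 0.9250 mol Al2O3 per formula unit; M(Al2O3) = 101.961, so Al2O3 mass = 94.314 g.
94.314/275.806 × 100 = 34.20 wt%.

34.20 wt%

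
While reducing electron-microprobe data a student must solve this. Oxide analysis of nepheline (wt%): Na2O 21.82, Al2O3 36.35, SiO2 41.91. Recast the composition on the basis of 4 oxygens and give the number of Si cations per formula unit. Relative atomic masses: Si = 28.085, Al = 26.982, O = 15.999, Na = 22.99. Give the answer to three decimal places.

Na2O: 21.82/61.979 = 0.35205 mol → 0.70410 mol Na, 0.35205 mol O.
Al2O3: 36.35/101.961 = 0.35651 mol → 0.71302 mol Al, 1.06953 mol O.
SiO2: 41.91/60.083 = 0.69754 mol → 0.69754 mol Si, 1.39508 mol O.
Total oxygen = 2.81666 mol. Normalization factor = 4/2.81666 = 1.42012.
Si per 4 O = 0.69754 × 1.42012 = 0.991.

0.991 Si apfu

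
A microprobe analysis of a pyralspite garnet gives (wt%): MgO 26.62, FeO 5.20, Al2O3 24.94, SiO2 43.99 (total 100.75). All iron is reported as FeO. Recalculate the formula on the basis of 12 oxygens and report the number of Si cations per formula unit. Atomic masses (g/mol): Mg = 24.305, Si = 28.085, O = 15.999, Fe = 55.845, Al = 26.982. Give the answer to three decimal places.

26.62 wt% MgO ÷ 40.304 g/mol = 0.66048 mol, giving 0.66048 Mg and 0.66048 O.
5.20 wt% FeO ÷ 71.844 g/mol = 0.07238 mol, giving 0.07238 Fe and 0.07238 O.
24.94 wt% Al2O3 ÷ 101.961 g/mol = 0.24460 mol, giving 0.48920 Al and 0.73380 O.
43.99 wt% SiO2 ÷ 60.083 g/mol = 0.73215 mol, giving 0.73215 Si and 1.46430 O.
Oxygen sums to 2.93096; scaling by 12/2.93096 = 4.09422 puts the formula on 12 O.
Si: 0.73215 × 4.09422 = 2.998 atoms per formula unit.

2.998 Si apfu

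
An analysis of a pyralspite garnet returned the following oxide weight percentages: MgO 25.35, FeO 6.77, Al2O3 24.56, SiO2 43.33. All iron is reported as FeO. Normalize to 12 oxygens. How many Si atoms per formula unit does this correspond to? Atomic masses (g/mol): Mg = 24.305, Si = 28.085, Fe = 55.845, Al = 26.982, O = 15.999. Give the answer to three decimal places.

MgO: 25.35/40.304 = 0.62897 mol → 0.62897 mol Mg, 0.62897 mol O.
FeO: 6.77/71.844 = 0.09423 mol → 0.09423 mol Fe, 0.09423 mol O.
Al2O3: 24.56/101.961 = 0.24088 mol → 0.48176 mol Al, 0.72264 mol O.
SiO2: 43.33/60.083 = 0.72117 mol → 0.72117 mol Si, 1.44234 mol O.
Total oxygen = 2.88818 mol. Normalization factor = 12/2.88818 = 4.15487.
Si per 12 O = 0.72117 × 4.15487 = 2.996.

2.996 Si apfu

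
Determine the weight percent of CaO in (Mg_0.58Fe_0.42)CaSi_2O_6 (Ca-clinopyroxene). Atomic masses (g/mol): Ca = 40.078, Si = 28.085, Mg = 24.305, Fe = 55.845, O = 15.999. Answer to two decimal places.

24.40 wt%

Molar mass of (Mg_0.58Fe_0.42)CaSi_2O_6 = 0.58·24.305 + 0.42·55.845 + 1·40.078 + 2·28.085 + 6·15.999 = 229.794 g/mol.
Each formula unit contains 1 Ca, equivalent to 1/1 = 1.0000 mol CaO.
M(CaO) = 1×40.078 + 1×15.999 = 56.077 g/mol.
Mass of CaO per formula unit = 1.0000 × 56.077 = 56.077 g.
CaO wt% = 56.077 / 229.794 × 100 = 24.40%.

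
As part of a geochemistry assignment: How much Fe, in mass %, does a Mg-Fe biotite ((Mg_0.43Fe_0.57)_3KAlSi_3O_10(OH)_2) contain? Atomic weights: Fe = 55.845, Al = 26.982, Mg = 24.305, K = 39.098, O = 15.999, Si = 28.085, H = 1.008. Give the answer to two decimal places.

Formula mass = 1.29×24.305 + 1.71×55.845 + 1×39.098 + 1×26.982 + 3×28.085 + 12×15.999 + 2×1.008 = 471.187 g/mol, of which 95.495 g is Fe.
So Fe makes up 95.495/471.187 = 0.2027 of the mass, i.e. 20.27%.

20.27 mass %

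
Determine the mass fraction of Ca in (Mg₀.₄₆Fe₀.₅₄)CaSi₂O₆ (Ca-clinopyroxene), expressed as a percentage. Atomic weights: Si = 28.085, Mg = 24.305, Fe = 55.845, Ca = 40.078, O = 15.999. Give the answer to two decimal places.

17.16 weight percent

M((Mg₀.₄₆Fe₀.₅₄)CaSi₂O₆) = 233.579 g/mol.
Ca contributes 1 × 40.078 = 40.078 g per mole.
40.078/233.579 = 0.1716 → 17.16%.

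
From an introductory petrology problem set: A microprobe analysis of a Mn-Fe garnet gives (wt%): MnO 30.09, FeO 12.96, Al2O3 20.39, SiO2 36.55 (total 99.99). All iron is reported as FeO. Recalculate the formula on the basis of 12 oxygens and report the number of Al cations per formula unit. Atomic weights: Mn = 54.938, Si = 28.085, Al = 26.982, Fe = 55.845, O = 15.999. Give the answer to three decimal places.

30.09 wt% MnO ÷ 70.937 g/mol = 0.42418 mol, giving 0.42418 Mn and 0.42418 O.
12.96 wt% FeO ÷ 71.844 g/mol = 0.18039 mol, giving 0.18039 Fe and 0.18039 O.
20.39 wt% Al2O3 ÷ 101.961 g/mol = 0.19998 mol, giving 0.39996 Al and 0.59994 O.
36.55 wt% SiO2 ÷ 60.083 g/mol = 0.60833 mol, giving 0.60833 Si and 1.21666 O.
Oxygen sums to 2.42117; scaling by 12/2.42117 = 4.95628 puts the formula on 12 O.
Al: 0.39996 × 4.95628 = 1.982 atoms per formula unit.

1.982 Al apfu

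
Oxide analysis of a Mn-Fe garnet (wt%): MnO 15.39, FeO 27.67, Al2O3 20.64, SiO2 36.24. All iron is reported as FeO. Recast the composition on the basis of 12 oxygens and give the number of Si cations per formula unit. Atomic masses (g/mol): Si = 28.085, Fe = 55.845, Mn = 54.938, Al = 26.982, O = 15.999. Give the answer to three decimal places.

MnO (M=70.937): mol = 0.21695; Mn = 0.21695, O = 0.21695.
FeO (M=71.844): mol = 0.38514; Fe = 0.38514, O = 0.38514.
Al2O3 (M=101.961): mol = 0.20243; Al = 0.40486, O = 0.60729.
SiO2 (M=60.083): mol = 0.60317; Si = 0.60317, O = 1.20634.
ΣO = 2.41572; factor = 12/ΣO = 4.96746.
Si apfu = 0.60317 × 4.96746 = 2.996.

2.996 Si apfu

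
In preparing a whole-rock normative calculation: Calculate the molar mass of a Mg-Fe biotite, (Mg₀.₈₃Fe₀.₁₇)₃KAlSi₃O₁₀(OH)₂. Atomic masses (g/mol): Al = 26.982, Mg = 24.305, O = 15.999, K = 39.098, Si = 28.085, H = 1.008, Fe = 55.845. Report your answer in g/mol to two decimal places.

433.34 g/mol

The formula mass is the sum 2.49*24.305 + 0.51*55.845 + 1*39.098 + 1*26.982 + 3*28.085 + 12*15.999 + 2*1.008.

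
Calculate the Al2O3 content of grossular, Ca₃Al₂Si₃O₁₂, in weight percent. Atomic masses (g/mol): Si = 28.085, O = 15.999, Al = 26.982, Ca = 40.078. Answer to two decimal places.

22.64 wt%

Formula mass = 450.441 g/mol.
2 Al → 1.0000 mol Al2O3 per formula unit; M(Al2O3) = 101.961, so Al2O3 mass = 101.961 g.
101.961/450.441 × 100 = 22.64 wt%.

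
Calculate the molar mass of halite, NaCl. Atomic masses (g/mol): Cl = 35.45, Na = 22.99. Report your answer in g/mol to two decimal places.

58.44 g/mol

M = 1·22.99 + 1·35.45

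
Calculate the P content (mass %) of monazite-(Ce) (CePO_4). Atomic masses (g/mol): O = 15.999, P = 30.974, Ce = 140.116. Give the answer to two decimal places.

Formula mass = 1×140.116 + 1×30.974 + 4×15.999 = 235.086 g/mol, of which 30.974 g is P.
So P makes up 30.974/235.086 = 0.1318 of the mass, i.e. 13.18%.

13.18 mass %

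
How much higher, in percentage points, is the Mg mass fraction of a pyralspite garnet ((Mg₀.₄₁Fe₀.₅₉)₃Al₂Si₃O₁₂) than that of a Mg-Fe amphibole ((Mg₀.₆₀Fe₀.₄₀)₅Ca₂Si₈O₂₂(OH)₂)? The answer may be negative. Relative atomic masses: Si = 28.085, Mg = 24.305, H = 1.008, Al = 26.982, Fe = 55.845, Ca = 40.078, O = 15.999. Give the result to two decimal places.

-1.82 percentage points

First mineral: 29.895 g Mg in 458.948 g formula = 6.51 wt% Mg.
Second mineral: 72.915 g Mg in 875.433 g formula = 8.33 wt% Mg.
6.51% − 8.33% gives a difference of -1.82 percentage points.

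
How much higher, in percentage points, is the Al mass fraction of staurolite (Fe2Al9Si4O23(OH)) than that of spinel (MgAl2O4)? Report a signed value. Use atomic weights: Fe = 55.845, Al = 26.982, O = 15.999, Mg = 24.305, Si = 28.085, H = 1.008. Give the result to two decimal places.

First mineral: 242.838 g Al in 851.852 g formula = 28.51 wt% Al.
Second mineral: 53.964 g Al in 142.265 g formula = 37.93 wt% Al.
28.51% − 37.93% gives a difference of -9.42 percentage points.

-9.42 percentage points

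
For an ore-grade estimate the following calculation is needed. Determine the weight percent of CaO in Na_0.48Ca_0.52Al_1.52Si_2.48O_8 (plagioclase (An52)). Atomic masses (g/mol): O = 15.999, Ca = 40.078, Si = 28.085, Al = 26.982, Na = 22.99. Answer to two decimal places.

10.78 wt%

Molar mass of Na_0.48Ca_0.52Al_1.52Si_2.48O_8 = 0.48·22.99 + 0.52·40.078 + 1.52·26.982 + 2.48·28.085 + 8·15.999 = 270.531 g/mol.
Each formula unit contains 0.52 Ca, equivalent to 0.52/1 = 0.5200 mol CaO.
M(CaO) = 1×40.078 + 1×15.999 = 56.077 g/mol.
Mass of CaO per formula unit = 0.5200 × 56.077 = 29.160 g.
CaO wt% = 29.160 / 270.531 × 100 = 10.78%.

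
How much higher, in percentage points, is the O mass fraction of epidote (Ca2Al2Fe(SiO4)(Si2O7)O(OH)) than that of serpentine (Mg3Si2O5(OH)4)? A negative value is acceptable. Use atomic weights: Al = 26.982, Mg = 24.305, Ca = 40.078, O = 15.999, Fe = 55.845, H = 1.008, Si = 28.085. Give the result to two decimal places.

O in Ca2Al2Fe(SiO4)(Si2O7)O(OH): molar mass 483.215 g/mol; 13×15.999 = 207.987 g → 43.04 wt%.
O in Mg3Si2O5(OH)4: molar mass 277.108 g/mol; 9×15.999 = 143.991 g → 51.96 wt%.
Difference = 43.04 − 51.96 = -8.92 percentage points.

-8.92 percentage points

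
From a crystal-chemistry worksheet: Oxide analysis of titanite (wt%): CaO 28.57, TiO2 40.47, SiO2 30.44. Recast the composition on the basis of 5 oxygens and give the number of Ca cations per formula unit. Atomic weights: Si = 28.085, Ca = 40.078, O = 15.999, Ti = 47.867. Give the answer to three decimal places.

CaO: 28.57/56.077 = 0.50948 mol → 0.50948 mol Ca, 0.50948 mol O.
TiO2: 40.47/79.865 = 0.50673 mol → 0.50673 mol Ti, 1.01346 mol O.
SiO2: 30.44/60.083 = 0.50663 mol → 0.50663 mol Si, 1.01326 mol O.
Total oxygen = 2.53620 mol. Normalization factor = 5/2.53620 = 1.97145.
Ca per 5 O = 0.50948 × 1.97145 = 1.004.

1.004 Ca apfu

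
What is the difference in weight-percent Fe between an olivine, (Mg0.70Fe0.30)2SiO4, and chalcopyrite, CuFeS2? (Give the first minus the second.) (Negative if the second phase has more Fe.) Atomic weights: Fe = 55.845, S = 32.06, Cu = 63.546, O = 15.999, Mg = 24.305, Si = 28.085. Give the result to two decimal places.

-9.44 percentage points

First mineral: 33.507 g Fe in 159.615 g formula = 20.99 wt% Fe.
Second mineral: 55.845 g Fe in 183.511 g formula = 30.43 wt% Fe.
20.99% − 30.43% gives a difference of -9.44 percentage points.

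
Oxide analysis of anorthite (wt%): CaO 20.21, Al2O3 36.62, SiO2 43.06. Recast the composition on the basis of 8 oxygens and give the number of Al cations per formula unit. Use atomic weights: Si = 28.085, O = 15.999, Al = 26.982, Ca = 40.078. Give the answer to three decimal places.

2.001 Al apfu

20.21 wt% CaO ÷ 56.077 g/mol = 0.36040 mol, giving 0.36040 Ca and 0.36040 O.
36.62 wt% Al2O3 ÷ 101.961 g/mol = 0.35916 mol, giving 0.71832 Al and 1.07748 O.
43.06 wt% SiO2 ÷ 60.083 g/mol = 0.71668 mol, giving 0.71668 Si and 1.43336 O.
Oxygen sums to 2.87124; scaling by 8/2.87124 = 2.78625 puts the formula on 8 O.
Al: 0.71832 × 2.78625 = 2.001 atoms per formula unit.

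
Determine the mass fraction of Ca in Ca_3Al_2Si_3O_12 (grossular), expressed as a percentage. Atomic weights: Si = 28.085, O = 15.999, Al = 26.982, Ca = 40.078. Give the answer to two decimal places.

Molar mass of Ca_3Al_2Si_3O_12: 3·40.078 + 2·26.982 + 3·28.085 + 12·15.999 = 450.441 g/mol.
Mass of Ca per formula unit: 3 × 40.078 = 120.234 g.
Weight fraction Ca = 120.234 / 450.441 = 0.2669.

26.69 weight percent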